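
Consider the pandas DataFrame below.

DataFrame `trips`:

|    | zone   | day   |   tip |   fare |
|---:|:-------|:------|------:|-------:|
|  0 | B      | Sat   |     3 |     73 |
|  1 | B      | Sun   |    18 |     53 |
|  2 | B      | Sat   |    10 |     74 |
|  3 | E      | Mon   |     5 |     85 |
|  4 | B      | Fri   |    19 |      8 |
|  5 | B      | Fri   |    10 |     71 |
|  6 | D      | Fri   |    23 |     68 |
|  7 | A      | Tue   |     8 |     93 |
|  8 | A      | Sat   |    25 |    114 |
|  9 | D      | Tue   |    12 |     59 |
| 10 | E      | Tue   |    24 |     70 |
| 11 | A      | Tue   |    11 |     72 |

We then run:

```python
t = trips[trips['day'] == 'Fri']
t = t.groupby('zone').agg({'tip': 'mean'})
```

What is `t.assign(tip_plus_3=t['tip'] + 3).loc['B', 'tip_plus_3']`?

17.5

filter rows where day == 'Fri':
  zone  day  tip  fare
4    B  Fri   19     8
5    B  Fri   10    71
6    D  Fri   23    68
group by zone, mean of tip:
       tip
zone      
B     14.5
D     23.0
add column tip_plus_3 = t['tip'] + 3:
       tip  tip_plus_3
zone                  
B     14.5        17.5
D     23.0        26.0
Then the value at row 'B', column 'tip_plus_3': 17.5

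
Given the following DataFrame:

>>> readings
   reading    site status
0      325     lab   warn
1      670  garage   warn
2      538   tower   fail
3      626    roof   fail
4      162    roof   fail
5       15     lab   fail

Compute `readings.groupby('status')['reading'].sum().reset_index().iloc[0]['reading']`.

group by status, sum of reading:
status
fail    1341
warn     995
Name: reading, dtype: int64
reset_index():
  status  reading
0   fail     1341
1   warn      995
Hence 1341.

1341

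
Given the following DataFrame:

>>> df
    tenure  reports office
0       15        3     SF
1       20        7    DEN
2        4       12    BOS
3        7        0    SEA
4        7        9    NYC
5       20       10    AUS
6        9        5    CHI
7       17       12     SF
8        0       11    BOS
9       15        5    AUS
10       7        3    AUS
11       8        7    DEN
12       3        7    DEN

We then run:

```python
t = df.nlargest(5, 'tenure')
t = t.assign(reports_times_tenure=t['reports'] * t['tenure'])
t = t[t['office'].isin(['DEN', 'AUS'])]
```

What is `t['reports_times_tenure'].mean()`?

138.333333333

take 5 rows with largest tenure:
   tenure  reports office
1      20        7    DEN
5      20       10    AUS
7      17       12     SF
0      15        3     SF
9      15        5    AUS
add column reports_times_tenure = t['reports'] * t['tenure']:
   tenure  reports office  reports_times_tenure
1      20        7    DEN                   140
5      20       10    AUS                   200
7      17       12     SF                   204
0      15        3     SF                    45
9      15        5    AUS                    75
filter rows where office in ['DEN', 'AUS']:
   tenure  reports office  reports_times_tenure
1      20        7    DEN                   140
5      20       10    AUS                   200
9      15        5    AUS                    75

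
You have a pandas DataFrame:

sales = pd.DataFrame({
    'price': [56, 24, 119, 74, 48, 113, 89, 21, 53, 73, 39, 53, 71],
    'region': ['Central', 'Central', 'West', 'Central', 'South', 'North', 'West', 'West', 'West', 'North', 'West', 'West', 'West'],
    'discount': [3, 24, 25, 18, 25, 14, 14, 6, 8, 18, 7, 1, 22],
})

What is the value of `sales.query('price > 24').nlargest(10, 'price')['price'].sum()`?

749

filter rows where price > 24:
    price   region  discount
0      56  Central         3
2     119     West        25
3      74  Central        18
4      48    South        25
5     113    North        14
6      89     West        14
8      53     West         8
9      73    North        18
10     39     West         7
11     53     West         1
12     71     West        22
take 10 rows with largest price:
    price   region  discount
2     119     West        25
5     113    North        14
6      89     West        14
3      74  Central        18
9      73    North        18
12     71     West        22
0      56  Central         3
8      53     West         8
11     53     West         1
4      48    South        25
So sum() = 749.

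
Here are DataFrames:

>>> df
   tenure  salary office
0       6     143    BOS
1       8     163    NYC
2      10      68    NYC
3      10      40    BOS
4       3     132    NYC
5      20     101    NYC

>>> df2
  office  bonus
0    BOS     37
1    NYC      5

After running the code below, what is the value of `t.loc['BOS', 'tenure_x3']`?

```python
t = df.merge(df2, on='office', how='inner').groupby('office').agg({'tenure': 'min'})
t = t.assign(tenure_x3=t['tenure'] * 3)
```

merge on 'office' (how='inner') → 6 rows:
   tenure  salary office  bonus
0       6     143    BOS     37
1       8     163    NYC      5
2      10      68    NYC      5
3      10      40    BOS     37
4       3     132    NYC      5
5      20     101    NYC      5
group by office, min of tenure:
        tenure
office        
BOS          6
NYC          3
add column tenure_x3 = t['tenure'] * 3:
        tenure  tenure_x3
office                   
BOS          6         18
NYC          3          9

18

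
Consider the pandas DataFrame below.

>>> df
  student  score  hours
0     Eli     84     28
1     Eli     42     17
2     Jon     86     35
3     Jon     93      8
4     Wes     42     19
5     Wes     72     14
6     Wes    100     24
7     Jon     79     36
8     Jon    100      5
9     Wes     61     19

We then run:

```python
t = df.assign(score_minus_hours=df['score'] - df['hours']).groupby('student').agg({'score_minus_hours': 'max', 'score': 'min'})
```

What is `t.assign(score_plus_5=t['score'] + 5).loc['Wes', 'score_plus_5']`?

add column score_minus_hours = df['score'] - df['hours']:
  student  score  hours  score_minus_hours
0     Eli     84     28                 56
1     Eli     42     17                 25
2     Jon     86     35                 51
3     Jon     93      8                 85
4     Wes     42     19                 23
5     Wes     72     14                 58
6     Wes    100     24                 76
7     Jon     79     36                 43
8     Jon    100      5                 95
9     Wes     61     19                 42
group by student: max(score_minus_hours), min(score):
         score_minus_hours  score
student                          
Eli                     56     42
Jon                     95     79
Wes                     76     42
add column score_plus_5 = t['score'] + 5:
         score_minus_hours  score  score_plus_5
student                                        
Eli                     56     42            47
Jon                     95     79            84
Wes                     76     42            47
value at row 'Wes', column 'score_plus_5' → 47

47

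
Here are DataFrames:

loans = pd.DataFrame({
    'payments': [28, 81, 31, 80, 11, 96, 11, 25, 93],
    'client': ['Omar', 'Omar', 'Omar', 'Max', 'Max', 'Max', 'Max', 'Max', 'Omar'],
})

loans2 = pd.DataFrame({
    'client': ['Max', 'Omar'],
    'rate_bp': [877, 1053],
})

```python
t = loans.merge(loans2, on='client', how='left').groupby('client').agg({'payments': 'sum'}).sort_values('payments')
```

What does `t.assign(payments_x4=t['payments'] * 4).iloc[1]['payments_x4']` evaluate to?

merge on 'client' (how='left') → 9 rows:
   payments client  rate_bp
0        28   Omar     1053
1        81   Omar     1053
2        31   Omar     1053
3        80    Max      877
4        11    Max      877
5        96    Max      877
6        11    Max      877
7        25    Max      877
8        93   Omar     1053
group by client, sum of payments:
        payments
client          
Max          223
Omar         233
sort by payments:
        payments
client          
Max          223
Omar         233
add column payments_x4 = t['payments'] * 4:
        payments  payments_x4
client                       
Max          223          892
Omar         233          932

932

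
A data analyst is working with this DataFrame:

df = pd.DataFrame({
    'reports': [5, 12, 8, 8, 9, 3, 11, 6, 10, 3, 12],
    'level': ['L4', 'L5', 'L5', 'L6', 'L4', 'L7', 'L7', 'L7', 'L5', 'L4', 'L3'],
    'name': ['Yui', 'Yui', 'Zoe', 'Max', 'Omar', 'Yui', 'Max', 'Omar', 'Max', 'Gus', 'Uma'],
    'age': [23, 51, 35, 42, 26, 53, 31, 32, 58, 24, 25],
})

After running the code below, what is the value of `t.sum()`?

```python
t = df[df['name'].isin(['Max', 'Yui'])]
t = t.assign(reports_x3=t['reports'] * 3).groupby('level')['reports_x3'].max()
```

108

filter rows where name in ['Max', 'Yui']:
   reports level name  age
0        5    L4  Yui   23
1       12    L5  Yui   51
3        8    L6  Max   42
5        3    L7  Yui   53
6       11    L7  Max   31
8       10    L5  Max   58
add column reports_x3 = t['reports'] * 3:
   reports level name  age  reports_x3
0        5    L4  Yui   23          15
1       12    L5  Yui   51          36
3        8    L6  Max   42          24
5        3    L7  Yui   53           9
6       11    L7  Max   31          33
8       10    L5  Max   58          30
group by level, max of reports_x3:
level
L4    15
L5    36
L6    24
L7    33
Name: reports_x3, dtype: int64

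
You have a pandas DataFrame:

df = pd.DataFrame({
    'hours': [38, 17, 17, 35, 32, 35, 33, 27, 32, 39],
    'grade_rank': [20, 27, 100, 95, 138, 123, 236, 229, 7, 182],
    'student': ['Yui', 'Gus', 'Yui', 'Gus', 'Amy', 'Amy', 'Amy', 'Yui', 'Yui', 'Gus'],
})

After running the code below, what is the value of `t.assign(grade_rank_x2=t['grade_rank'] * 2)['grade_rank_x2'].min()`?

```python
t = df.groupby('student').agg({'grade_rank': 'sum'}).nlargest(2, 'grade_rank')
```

712

group by student, sum of grade_rank:
         grade_rank
student            
Amy             497
Gus             304
Yui             356
take 2 rows with largest grade_rank:
         grade_rank
student            
Amy             497
Yui             356
add column grade_rank_x2 = t['grade_rank'] * 2:
         grade_rank  grade_rank_x2
student                           
Amy             497            994
Yui             356            712
Finally, min of column 'grade_rank_x2' = 712.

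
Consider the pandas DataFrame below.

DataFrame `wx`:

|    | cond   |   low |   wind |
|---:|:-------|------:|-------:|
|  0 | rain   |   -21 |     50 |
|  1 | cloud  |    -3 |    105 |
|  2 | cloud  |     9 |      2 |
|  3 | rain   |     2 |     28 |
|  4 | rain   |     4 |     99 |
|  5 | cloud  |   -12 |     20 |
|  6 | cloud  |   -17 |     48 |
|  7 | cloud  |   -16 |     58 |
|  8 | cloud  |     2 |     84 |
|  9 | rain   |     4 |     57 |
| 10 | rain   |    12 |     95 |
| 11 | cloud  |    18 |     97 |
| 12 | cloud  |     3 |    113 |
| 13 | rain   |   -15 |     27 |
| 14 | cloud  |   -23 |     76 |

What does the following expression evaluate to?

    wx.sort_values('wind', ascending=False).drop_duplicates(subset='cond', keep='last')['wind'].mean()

14.5

sort by wind descending:
     cond  low  wind
12  cloud    3   113
1   cloud   -3   105
4    rain    4    99
11  cloud   18    97
10   rain   12    95
8   cloud    2    84
14  cloud  -23    76
7   cloud  -16    58
9    rain    4    57
0    rain  -21    50
6   cloud  -17    48
3    rain    2    28
13   rain  -15    27
5   cloud  -12    20
2   cloud    9     2
drop duplicate cond (keep=last):
     cond  low  wind
13   rain  -15    27
2   cloud    9     2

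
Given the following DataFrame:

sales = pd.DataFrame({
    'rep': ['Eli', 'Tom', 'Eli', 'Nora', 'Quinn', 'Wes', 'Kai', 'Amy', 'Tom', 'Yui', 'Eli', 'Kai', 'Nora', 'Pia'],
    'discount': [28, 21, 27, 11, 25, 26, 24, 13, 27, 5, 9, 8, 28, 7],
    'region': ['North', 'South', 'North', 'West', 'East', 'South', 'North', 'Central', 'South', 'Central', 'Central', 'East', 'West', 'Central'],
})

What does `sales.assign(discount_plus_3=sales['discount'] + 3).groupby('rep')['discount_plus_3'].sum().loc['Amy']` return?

16

add column discount_plus_3 = sales['discount'] + 3:
      rep  discount   region  discount_plus_3
0     Eli        28    North               31
1     Tom        21    South               24
2     Eli        27    North               30
3    Nora        11     West               14
4   Quinn        25     East               28
5     Wes        26    South               29
6     Kai        24    North               27
7     Amy        13  Central               16
8     Tom        27    South               30
9     Yui         5  Central                8
10    Eli         9  Central               12
11    Kai         8     East               11
12   Nora        28     West               31
13    Pia         7  Central               10
group by rep, sum of discount_plus_3:
rep
Amy      16
Eli      73
Kai      38
Nora     45
Pia      10
Quinn    28
Tom      54
Wes      29
Yui       8
Name: discount_plus_3, dtype: int64
So loc['Amy'] = 16.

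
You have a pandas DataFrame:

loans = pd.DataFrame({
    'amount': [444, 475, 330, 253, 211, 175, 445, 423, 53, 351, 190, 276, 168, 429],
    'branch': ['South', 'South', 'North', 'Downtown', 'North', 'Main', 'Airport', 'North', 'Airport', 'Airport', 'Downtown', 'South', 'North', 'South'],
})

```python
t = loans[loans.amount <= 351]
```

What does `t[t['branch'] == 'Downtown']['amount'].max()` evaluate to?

filter rows where amount <= 351:
    amount    branch
2      330     North
3      253  Downtown
4      211     North
5      175      Main
8       53   Airport
9      351   Airport
10     190  Downtown
11     276     South
12     168     North
filter rows where branch == 'Downtown':
    amount    branch
3      253  Downtown
10     190  Downtown
The max of column 'amount' is 253.

253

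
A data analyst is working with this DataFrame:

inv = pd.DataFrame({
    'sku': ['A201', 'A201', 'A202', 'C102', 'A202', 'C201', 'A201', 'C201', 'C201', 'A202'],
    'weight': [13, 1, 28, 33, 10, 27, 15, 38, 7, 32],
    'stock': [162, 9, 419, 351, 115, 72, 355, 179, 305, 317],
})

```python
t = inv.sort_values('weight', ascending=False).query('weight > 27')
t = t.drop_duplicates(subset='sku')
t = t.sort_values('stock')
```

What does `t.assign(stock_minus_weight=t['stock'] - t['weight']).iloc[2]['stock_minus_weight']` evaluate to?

sort by weight descending:
    sku  weight  stock
7  C201      38    179
3  C102      33    351
9  A202      32    317
2  A202      28    419
5  C201      27     72
6  A201      15    355
0  A201      13    162
4  A202      10    115
8  C201       7    305
1  A201       1      9
filter rows where weight > 27:
    sku  weight  stock
7  C201      38    179
3  C102      33    351
9  A202      32    317
2  A202      28    419
drop duplicate sku (keep=first):
    sku  weight  stock
7  C201      38    179
3  C102      33    351
9  A202      32    317
sort by stock:
    sku  weight  stock
7  C201      38    179
9  A202      32    317
3  C102      33    351
add column stock_minus_weight = t['stock'] - t['weight']:
    sku  weight  stock  stock_minus_weight
7  C201      38    179                 141
9  A202      32    317                 285
3  C102      33    351                 318
Reading off the value at position 2, column 'stock_minus_weight', we get 318.

318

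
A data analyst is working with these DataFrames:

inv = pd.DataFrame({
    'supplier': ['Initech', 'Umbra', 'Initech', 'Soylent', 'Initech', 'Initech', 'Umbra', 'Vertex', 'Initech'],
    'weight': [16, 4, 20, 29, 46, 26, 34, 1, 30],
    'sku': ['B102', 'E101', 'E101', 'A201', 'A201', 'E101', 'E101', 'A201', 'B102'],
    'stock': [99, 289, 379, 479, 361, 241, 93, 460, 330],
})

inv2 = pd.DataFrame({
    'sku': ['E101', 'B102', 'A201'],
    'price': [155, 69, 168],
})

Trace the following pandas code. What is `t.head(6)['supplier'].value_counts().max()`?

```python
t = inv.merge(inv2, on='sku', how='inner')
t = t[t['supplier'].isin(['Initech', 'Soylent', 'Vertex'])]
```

4

merge on 'sku' (how='inner') → 9 rows:
  supplier  weight   sku  stock  price
0  Initech      16  B102     99     69
1    Umbra       4  E101    289    155
2  Initech      20  E101    379    155
3  Soylent      29  A201    479    168
4  Initech      46  A201    361    168
5  Initech      26  E101    241    155
6    Umbra      34  E101     93    155
7   Vertex       1  A201    460    168
8  Initech      30  B102    330     69
filter rows where supplier in ['Initech', 'Soylent', 'Vertex']:
  supplier  weight   sku  stock  price
0  Initech      16  B102     99     69
2  Initech      20  E101    379    155
3  Soylent      29  A201    479    168
4  Initech      46  A201    361    168
5  Initech      26  E101    241    155
7   Vertex       1  A201    460    168
8  Initech      30  B102    330     69
take first 6 rows:
  supplier  weight   sku  stock  price
0  Initech      16  B102     99     69
2  Initech      20  E101    379    155
3  Soylent      29  A201    479    168
4  Initech      46  A201    361    168
5  Initech      26  E101    241    155
7   Vertex       1  A201    460    168
value_counts of supplier:
supplier
Initech    4
Soylent    1
Vertex     1
Name: count, dtype: int64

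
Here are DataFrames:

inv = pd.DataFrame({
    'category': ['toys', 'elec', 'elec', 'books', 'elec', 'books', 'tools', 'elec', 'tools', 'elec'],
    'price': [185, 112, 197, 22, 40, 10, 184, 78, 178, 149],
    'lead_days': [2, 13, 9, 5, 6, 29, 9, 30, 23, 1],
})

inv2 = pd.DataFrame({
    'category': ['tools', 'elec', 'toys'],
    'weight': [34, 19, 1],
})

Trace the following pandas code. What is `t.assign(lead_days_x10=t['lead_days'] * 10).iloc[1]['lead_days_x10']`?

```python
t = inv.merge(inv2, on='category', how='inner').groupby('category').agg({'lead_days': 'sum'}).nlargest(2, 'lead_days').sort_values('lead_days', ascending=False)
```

320

merge on 'category' (how='inner') → 8 rows:
  category  price  lead_days  weight
0     toys    185          2       1
1     elec    112         13      19
2     elec    197          9      19
3     elec     40          6      19
4    tools    184          9      34
5     elec     78         30      19
6    tools    178         23      34
7     elec    149          1      19
group by category, sum of lead_days:
          lead_days
category           
elec             59
tools            32
toys              2
take 2 rows with largest lead_days:
          lead_days
category           
elec             59
tools            32
sort by lead_days descending:
          lead_days
category           
elec             59
tools            32
add column lead_days_x10 = t['lead_days'] * 10:
          lead_days  lead_days_x10
category                          
elec             59            590
tools            32            320
The value at position 1, column 'lead_days_x10' is 320.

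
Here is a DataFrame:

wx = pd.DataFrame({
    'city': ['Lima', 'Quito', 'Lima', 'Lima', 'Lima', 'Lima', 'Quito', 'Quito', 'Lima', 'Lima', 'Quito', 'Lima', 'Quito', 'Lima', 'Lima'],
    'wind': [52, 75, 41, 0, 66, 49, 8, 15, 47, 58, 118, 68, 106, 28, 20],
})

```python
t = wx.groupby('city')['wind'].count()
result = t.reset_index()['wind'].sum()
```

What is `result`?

15

group by city, count of wind:
city
Lima     10
Quito     5
Name: wind, dtype: int64
reset_index():
    city  wind
0   Lima    10
1  Quito     5
So sum() = 15.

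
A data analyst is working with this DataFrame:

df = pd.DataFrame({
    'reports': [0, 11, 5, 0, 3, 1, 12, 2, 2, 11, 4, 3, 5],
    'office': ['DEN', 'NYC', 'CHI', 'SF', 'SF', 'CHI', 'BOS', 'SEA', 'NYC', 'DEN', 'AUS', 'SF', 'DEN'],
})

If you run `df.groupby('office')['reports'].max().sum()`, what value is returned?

group by office, max of reports:
office
AUS     4
BOS    12
CHI     5
DEN    11
NYC    11
SEA     2
SF      3
Name: reports, dtype: int64
Finally, sum of the resulting series = 48.

48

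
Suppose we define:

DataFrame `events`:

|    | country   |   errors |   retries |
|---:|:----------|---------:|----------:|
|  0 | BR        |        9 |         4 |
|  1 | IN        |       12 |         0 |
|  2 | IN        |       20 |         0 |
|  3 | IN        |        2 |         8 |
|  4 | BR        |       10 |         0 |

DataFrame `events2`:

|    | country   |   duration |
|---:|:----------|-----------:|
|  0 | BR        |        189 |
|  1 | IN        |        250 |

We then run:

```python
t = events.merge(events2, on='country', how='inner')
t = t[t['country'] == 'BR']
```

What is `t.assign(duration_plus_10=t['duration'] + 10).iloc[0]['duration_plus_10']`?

merge on 'country' (how='inner') → 5 rows:
  country  errors  retries  duration
0      BR       9        4       189
1      IN      12        0       250
2      IN      20        0       250
3      IN       2        8       250
4      BR      10        0       189
filter rows where country == 'BR':
  country  errors  retries  duration
0      BR       9        4       189
4      BR      10        0       189
add column duration_plus_10 = t['duration'] + 10:
  country  errors  retries  duration  duration_plus_10
0      BR       9        4       189               199
4      BR      10        0       189               199
The value at position 0, column 'duration_plus_10' is 199.

199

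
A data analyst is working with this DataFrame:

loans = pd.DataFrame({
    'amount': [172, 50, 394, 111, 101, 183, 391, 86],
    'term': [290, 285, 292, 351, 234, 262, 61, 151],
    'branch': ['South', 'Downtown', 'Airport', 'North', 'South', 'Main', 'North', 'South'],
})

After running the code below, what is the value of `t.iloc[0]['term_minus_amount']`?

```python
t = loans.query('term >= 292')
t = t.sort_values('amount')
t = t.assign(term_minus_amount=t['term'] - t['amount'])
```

240

filter rows where term >= 292:
   amount  term   branch
2     394   292  Airport
3     111   351    North
sort by amount:
   amount  term   branch
3     111   351    North
2     394   292  Airport
add column term_minus_amount = t['term'] - t['amount']:
   amount  term   branch  term_minus_amount
3     111   351    North                240
2     394   292  Airport               -102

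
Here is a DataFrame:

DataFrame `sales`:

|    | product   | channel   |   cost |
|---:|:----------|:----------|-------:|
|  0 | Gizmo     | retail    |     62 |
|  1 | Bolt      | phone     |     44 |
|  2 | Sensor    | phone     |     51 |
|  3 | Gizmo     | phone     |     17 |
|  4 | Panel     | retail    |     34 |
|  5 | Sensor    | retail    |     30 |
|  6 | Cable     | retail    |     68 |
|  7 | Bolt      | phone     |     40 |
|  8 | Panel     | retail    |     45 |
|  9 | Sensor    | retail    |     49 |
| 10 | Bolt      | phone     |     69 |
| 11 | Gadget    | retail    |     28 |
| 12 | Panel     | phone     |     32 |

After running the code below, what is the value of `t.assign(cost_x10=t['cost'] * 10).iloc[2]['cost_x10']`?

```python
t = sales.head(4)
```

take first 4 rows:
  product channel  cost
0   Gizmo  retail    62
1    Bolt   phone    44
2  Sensor   phone    51
3   Gizmo   phone    17
add column cost_x10 = t['cost'] * 10:
  product channel  cost  cost_x10
0   Gizmo  retail    62       620
1    Bolt   phone    44       440
2  Sensor   phone    51       510
3   Gizmo   phone    17       170
Hence 510.

510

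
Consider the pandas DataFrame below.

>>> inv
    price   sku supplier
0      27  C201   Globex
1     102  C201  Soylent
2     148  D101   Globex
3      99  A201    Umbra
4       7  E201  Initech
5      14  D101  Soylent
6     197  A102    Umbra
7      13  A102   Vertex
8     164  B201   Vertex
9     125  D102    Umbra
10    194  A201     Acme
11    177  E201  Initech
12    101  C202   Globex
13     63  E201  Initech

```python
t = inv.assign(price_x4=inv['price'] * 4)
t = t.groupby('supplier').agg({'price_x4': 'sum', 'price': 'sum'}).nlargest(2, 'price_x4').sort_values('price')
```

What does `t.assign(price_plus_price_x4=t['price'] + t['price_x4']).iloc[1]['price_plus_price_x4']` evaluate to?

2105

add column price_x4 = inv['price'] * 4:
    price   sku supplier  price_x4
0      27  C201   Globex       108
1     102  C201  Soylent       408
2     148  D101   Globex       592
3      99  A201    Umbra       396
4       7  E201  Initech        28
5      14  D101  Soylent        56
6     197  A102    Umbra       788
7      13  A102   Vertex        52
8     164  B201   Vertex       656
9     125  D102    Umbra       500
10    194  A201     Acme       776
11    177  E201  Initech       708
12    101  C202   Globex       404
13     63  E201  Initech       252
group by supplier: sum(price_x4), sum(price):
          price_x4  price
supplier                 
Acme           776    194
Globex        1104    276
Initech        988    247
Soylent        464    116
Umbra         1684    421
Vertex         708    177
take 2 rows with largest price_x4:
          price_x4  price
supplier                 
Umbra         1684    421
Globex        1104    276
sort by price:
          price_x4  price
supplier                 
Globex        1104    276
Umbra         1684    421
add column price_plus_price_x4 = t['price'] + t['price_x4']:
          price_x4  price  price_plus_price_x4
supplier                                      
Globex        1104    276                 1380
Umbra         1684    421                 2105
Taking the value at position 1, column 'price_plus_price_x4' gives 2105.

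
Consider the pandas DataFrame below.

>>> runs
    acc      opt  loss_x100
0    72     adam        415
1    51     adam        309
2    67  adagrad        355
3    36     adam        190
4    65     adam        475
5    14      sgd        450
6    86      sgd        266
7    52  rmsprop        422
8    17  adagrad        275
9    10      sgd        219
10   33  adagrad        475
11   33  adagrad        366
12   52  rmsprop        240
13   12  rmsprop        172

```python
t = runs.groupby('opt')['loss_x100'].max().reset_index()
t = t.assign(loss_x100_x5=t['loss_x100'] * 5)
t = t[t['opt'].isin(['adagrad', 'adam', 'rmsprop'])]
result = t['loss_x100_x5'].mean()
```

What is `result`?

2286.66666667

group by opt, max of loss_x100:
opt
adagrad    475
adam       475
rmsprop    422
sgd        450
Name: loss_x100, dtype: int64
reset_index():
       opt  loss_x100
0  adagrad        475
1     adam        475
2  rmsprop        422
3      sgd        450
add column loss_x100_x5 = t['loss_x100'] * 5:
       opt  loss_x100  loss_x100_x5
0  adagrad        475          2375
1     adam        475          2375
2  rmsprop        422          2110
3      sgd        450          2250
filter rows where opt in ['adagrad', 'adam', 'rmsprop']:
       opt  loss_x100  loss_x100_x5
0  adagrad        475          2375
1     adam        475          2375
2  rmsprop        422          2110
So mean() = 2286.66666667.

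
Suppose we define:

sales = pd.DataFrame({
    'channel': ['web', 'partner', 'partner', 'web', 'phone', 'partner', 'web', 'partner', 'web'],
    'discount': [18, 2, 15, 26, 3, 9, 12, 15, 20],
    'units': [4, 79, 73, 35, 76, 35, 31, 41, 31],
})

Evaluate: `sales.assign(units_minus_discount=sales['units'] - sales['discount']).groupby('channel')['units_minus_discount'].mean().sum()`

add column units_minus_discount = sales['units'] - sales['discount']:
   channel  discount  units  units_minus_discount
0      web        18      4                   -14
1  partner         2     79                    77
2  partner        15     73                    58
3      web        26     35                     9
4    phone         3     76                    73
5  partner         9     35                    26
6      web        12     31                    19
7  partner        15     41                    26
8      web        20     31                    11
group by channel, mean of units_minus_discount:
channel
partner    46.75
phone      73.00
web         6.25
Name: units_minus_discount, dtype: float64

126.0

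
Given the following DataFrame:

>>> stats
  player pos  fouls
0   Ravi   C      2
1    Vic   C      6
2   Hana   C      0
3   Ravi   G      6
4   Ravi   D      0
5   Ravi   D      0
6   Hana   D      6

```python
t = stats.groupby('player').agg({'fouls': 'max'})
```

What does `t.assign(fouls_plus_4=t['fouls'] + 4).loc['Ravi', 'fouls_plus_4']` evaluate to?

10

group by player, max of fouls:
        fouls
player       
Hana        6
Ravi        6
Vic         6
add column fouls_plus_4 = t['fouls'] + 4:
        fouls  fouls_plus_4
player                     
Hana        6            10
Ravi        6            10
Vic         6            10
Then the value at row 'Ravi', column 'fouls_plus_4': 10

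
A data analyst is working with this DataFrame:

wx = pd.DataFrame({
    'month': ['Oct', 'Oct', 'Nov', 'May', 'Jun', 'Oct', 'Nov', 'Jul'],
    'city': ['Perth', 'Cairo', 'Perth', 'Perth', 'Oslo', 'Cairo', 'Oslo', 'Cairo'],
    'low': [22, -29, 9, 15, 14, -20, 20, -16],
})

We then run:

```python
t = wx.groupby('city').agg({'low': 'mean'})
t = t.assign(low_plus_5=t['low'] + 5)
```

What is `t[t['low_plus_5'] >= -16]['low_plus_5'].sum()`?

group by city, mean of low:
             low
city            
Cairo -21.666667
Oslo   17.000000
Perth  15.333333
add column low_plus_5 = t['low'] + 5:
             low  low_plus_5
city                        
Cairo -21.666667  -16.666667
Oslo   17.000000   22.000000
Perth  15.333333   20.333333
filter rows where low_plus_5 >= -16:
             low  low_plus_5
city                        
Oslo   17.000000   22.000000
Perth  15.333333   20.333333

42.3333333333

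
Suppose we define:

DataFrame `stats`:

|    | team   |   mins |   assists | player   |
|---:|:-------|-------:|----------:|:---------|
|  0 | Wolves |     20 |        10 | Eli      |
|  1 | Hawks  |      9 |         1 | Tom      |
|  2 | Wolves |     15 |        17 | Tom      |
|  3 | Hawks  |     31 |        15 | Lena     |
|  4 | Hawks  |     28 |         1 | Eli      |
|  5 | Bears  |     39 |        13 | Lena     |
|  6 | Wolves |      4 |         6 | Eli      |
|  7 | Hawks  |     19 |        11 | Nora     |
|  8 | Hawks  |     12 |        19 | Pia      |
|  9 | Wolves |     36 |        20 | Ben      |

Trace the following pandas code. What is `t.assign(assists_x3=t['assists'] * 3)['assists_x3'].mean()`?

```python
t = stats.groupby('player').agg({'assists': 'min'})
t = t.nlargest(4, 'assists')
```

group by player, min of assists:
        assists
player         
Ben          20
Eli           1
Lena         13
Nora         11
Pia          19
Tom           1
take 4 rows with largest assists:
        assists
player         
Ben          20
Pia          19
Lena         13
Nora         11
add column assists_x3 = t['assists'] * 3:
        assists  assists_x3
player                     
Ben          20          60
Pia          19          57
Lena         13          39
Nora         11          33

47.25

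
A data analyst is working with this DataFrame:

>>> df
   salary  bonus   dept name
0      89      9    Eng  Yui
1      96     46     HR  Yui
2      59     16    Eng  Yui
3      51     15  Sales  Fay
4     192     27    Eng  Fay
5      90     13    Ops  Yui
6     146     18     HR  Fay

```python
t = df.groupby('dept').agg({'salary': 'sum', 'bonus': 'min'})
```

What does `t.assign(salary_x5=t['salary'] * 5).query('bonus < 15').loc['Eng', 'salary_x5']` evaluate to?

group by dept: sum(salary), min(bonus):
       salary  bonus
dept                
Eng       340      9
HR        242     18
Ops        90     13
Sales      51     15
add column salary_x5 = t['salary'] * 5:
       salary  bonus  salary_x5
dept                           
Eng       340      9       1700
HR        242     18       1210
Ops        90     13        450
Sales      51     15        255
filter rows where bonus < 15:
      salary  bonus  salary_x5
dept                          
Eng      340      9       1700
Ops       90     13        450

1700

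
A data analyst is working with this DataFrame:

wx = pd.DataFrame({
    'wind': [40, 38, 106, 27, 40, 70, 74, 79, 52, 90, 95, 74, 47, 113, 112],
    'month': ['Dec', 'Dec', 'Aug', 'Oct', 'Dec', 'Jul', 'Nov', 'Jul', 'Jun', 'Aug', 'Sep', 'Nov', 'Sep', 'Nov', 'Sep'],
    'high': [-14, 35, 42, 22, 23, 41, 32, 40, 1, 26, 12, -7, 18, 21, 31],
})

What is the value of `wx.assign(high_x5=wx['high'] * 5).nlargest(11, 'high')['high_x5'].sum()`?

1655

add column high_x5 = wx['high'] * 5:
    wind month  high  high_x5
0     40   Dec   -14      -70
1     38   Dec    35      175
2    106   Aug    42      210
3     27   Oct    22      110
4     40   Dec    23      115
5     70   Jul    41      205
6     74   Nov    32      160
7     79   Jul    40      200
8     52   Jun     1        5
9     90   Aug    26      130
10    95   Sep    12       60
11    74   Nov    -7      -35
12    47   Sep    18       90
13   113   Nov    21      105
14   112   Sep    31      155
take 11 rows with largest high:
    wind month  high  high_x5
2    106   Aug    42      210
5     70   Jul    41      205
7     79   Jul    40      200
1     38   Dec    35      175
6     74   Nov    32      160
14   112   Sep    31      155
9     90   Aug    26      130
4     40   Dec    23      115
3     27   Oct    22      110
13   113   Nov    21      105
12    47   Sep    18       90
Hence 1655.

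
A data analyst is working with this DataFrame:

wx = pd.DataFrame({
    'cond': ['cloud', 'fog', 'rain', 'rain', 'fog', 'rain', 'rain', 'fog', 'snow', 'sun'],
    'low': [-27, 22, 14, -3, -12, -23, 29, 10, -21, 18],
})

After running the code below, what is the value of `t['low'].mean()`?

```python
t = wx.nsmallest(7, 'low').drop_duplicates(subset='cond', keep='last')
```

take 7 rows with smallest low:
    cond  low
0  cloud  -27
5   rain  -23
8   snow  -21
4    fog  -12
3   rain   -3
7    fog   10
2   rain   14
drop duplicate cond (keep=last):
    cond  low
0  cloud  -27
8   snow  -21
7    fog   10
2   rain   14

-6.0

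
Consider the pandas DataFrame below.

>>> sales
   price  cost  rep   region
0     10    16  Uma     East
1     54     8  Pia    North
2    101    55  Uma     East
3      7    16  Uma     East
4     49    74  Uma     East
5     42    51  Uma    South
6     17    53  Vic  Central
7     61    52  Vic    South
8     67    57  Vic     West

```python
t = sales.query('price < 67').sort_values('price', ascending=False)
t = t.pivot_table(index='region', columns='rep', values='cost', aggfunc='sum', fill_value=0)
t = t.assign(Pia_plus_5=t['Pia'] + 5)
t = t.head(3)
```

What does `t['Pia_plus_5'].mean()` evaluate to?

7.66666666667

filter rows where price < 67:
   price  cost  rep   region
0     10    16  Uma     East
1     54     8  Pia    North
3      7    16  Uma     East
4     49    74  Uma     East
5     42    51  Uma    South
6     17    53  Vic  Central
7     61    52  Vic    South
sort by price descending:
   price  cost  rep   region
7     61    52  Vic    South
1     54     8  Pia    North
4     49    74  Uma     East
5     42    51  Uma    South
6     17    53  Vic  Central
0     10    16  Uma     East
3      7    16  Uma     East
pivot: rows=region, cols=rep, sum(cost):
rep      Pia  Uma  Vic
region                
Central    0    0   53
East       0  106    0
North      8    0    0
South      0   51   52
add column Pia_plus_5 = t['Pia'] + 5:
rep      Pia  Uma  Vic  Pia_plus_5
region                            
Central    0    0   53           5
East       0  106    0           5
North      8    0    0          13
South      0   51   52           5
take first 3 rows:
rep      Pia  Uma  Vic  Pia_plus_5
region                            
Central    0    0   53           5
East       0  106    0           5
North      8    0    0          13
Hence 7.66666666667.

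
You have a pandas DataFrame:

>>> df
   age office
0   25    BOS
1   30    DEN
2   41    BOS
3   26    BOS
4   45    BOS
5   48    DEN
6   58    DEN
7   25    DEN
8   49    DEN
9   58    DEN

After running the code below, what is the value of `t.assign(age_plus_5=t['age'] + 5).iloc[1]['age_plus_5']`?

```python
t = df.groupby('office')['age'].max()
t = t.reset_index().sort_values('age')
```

63

group by office, max of age:
office
BOS    45
DEN    58
Name: age, dtype: int64
reset_index():
  office  age
0    BOS   45
1    DEN   58
sort by age:
  office  age
0    BOS   45
1    DEN   58
add column age_plus_5 = t['age'] + 5:
  office  age  age_plus_5
0    BOS   45          50
1    DEN   58          63
Taking the value at position 1, column 'age_plus_5' gives 63.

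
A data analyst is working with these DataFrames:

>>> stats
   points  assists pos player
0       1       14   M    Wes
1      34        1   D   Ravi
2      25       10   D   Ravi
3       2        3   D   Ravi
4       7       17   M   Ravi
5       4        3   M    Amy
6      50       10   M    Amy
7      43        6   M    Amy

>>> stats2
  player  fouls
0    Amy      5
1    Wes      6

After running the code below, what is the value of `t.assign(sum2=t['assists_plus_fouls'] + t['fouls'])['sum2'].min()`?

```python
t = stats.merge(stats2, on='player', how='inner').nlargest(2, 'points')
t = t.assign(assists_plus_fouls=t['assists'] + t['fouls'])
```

merge on 'player' (how='inner') → 4 rows:
   points  assists pos player  fouls
0       1       14   M    Wes      6
1       4        3   M    Amy      5
2      50       10   M    Amy      5
3      43        6   M    Amy      5
take 2 rows with largest points:
   points  assists pos player  fouls
2      50       10   M    Amy      5
3      43        6   M    Amy      5
add column assists_plus_fouls = t['assists'] + t['fouls']:
   points  assists pos player  fouls  assists_plus_fouls
2      50       10   M    Amy      5                  15
3      43        6   M    Amy      5                  11
add column sum2 = t['assists_plus_fouls'] + t['fouls']:
   points  assists pos player  fouls  assists_plus_fouls  sum2
2      50       10   M    Amy      5                  15    20
3      43        6   M    Amy      5                  11    16
Hence 16.

16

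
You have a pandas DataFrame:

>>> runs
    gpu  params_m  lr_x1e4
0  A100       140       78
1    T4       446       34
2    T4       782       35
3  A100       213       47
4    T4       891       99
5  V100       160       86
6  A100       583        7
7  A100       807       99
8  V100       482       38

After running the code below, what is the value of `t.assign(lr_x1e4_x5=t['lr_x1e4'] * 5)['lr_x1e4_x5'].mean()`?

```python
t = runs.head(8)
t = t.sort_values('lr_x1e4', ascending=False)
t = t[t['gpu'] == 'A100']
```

take first 8 rows:
    gpu  params_m  lr_x1e4
0  A100       140       78
1    T4       446       34
2    T4       782       35
3  A100       213       47
4    T4       891       99
5  V100       160       86
6  A100       583        7
7  A100       807       99
sort by lr_x1e4 descending:
    gpu  params_m  lr_x1e4
4    T4       891       99
7  A100       807       99
5  V100       160       86
0  A100       140       78
3  A100       213       47
2    T4       782       35
1    T4       446       34
6  A100       583        7
filter rows where gpu == 'A100':
    gpu  params_m  lr_x1e4
7  A100       807       99
0  A100       140       78
3  A100       213       47
6  A100       583        7
add column lr_x1e4_x5 = t['lr_x1e4'] * 5:
    gpu  params_m  lr_x1e4  lr_x1e4_x5
7  A100       807       99         495
0  A100       140       78         390
3  A100       213       47         235
6  A100       583        7          35

288.75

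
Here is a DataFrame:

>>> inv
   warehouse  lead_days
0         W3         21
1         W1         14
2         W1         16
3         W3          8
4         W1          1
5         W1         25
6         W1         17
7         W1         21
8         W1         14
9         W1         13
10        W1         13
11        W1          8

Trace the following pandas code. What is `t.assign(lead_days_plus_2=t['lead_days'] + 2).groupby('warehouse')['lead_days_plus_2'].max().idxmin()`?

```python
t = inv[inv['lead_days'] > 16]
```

filter rows where lead_days > 16:
  warehouse  lead_days
0        W3         21
5        W1         25
6        W1         17
7        W1         21
add column lead_days_plus_2 = t['lead_days'] + 2:
  warehouse  lead_days  lead_days_plus_2
0        W3         21                23
5        W1         25                27
6        W1         17                19
7        W1         21                23
group by warehouse, max of lead_days_plus_2:
warehouse
W1    27
W3    23
Name: lead_days_plus_2, dtype: int64

W3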